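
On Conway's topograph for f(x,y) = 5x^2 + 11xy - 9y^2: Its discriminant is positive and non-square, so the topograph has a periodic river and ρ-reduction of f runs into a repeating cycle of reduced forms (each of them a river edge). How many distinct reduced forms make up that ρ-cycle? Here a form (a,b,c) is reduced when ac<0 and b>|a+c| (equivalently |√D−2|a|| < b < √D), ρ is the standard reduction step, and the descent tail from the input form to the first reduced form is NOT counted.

D = 301, ⌊√D⌋ = 17
river: ρ → (-9,7,7)
river: ρ → (7,7,-9)
river: ρ → (-9,11,5)
river: ρ → (5,9,-11)
river: ρ → (-11,13,3)
river: ρ → (3,17,-1)
river: ρ → (-1,17,3)
river: ρ → (3,13,-11)
river: ρ → (-11,9,5)
river: ρ → (5,11,-9)
ρ-cycle length = 10 (tail of 0 descent steps not counted)

10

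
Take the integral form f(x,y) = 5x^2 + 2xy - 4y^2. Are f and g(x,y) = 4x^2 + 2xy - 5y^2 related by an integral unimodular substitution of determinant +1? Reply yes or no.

D₁ = 84, D₂ = 84
river cycle of f (length 6): (-4, 6, 3), (3, 6, -4), (-4, 2, 5), (5, 8, -1), (-1, 8, 5), (5, 2, -4)
river cycle of g (length 6): (-5, 8, 1), (1, 8, -5), (-5, 2, 4), (4, 6, -3), (-3, 6, 4), (4, 2, -5)
cycles differ ⇒ inequivalent

no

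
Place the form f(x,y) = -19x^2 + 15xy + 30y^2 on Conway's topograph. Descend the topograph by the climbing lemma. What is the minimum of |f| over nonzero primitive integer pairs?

river: ρ → (30,45,-4)
river: ρ → (-4,43,41)
river: ρ → (41,39,-6)
river: ρ → (-6,45,20)
river: ρ → (20,35,-16)
river: ρ → (-16,29,26)
river: ρ → (26,23,-19)
river: ρ → (-19,15,30)
closes: descent 0, river 8
min |a| on river = 4

4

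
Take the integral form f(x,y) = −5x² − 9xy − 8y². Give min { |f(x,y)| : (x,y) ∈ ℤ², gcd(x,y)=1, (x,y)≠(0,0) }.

translate: b→-1 (≡9 mod 10), so (5,9,8)→(5,-1,4)
flip: (5,-1,4)→(4,1,5)
reduced (well bottom): (4,1,5) with a≤c, −a<b≤a
well minimum |f| = |-4| = 4 (negative-definite)

4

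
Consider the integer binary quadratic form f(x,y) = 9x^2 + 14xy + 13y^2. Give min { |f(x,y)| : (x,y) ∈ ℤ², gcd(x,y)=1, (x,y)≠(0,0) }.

translate: b→-4 (≡14 mod 18), so (9,14,13)→(9,-4,8)
flip: (9,-4,8)→(8,4,9)
reduced (well bottom): (8,4,9) with a≤c, −a<b≤a
well minimum = a = 8

8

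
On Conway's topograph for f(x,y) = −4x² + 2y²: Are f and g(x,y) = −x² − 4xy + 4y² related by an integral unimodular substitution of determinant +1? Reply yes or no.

D₁ = 32, D₂ = 32
river cycle of f (length 2): (2, 4, -2), (-2, 4, 2)
river cycle of g (length 2): (4, 4, -1), (-1, 4, 4)
cycles differ ⇒ inequivalent

no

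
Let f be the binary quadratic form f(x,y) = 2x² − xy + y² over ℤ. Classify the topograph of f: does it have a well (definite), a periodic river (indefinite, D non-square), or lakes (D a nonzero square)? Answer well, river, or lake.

D = b²−4ac = (-1)² − 4·2·1 = -7
D < 0 ⇒ definite ⇒ every region one sign ⇒ single well

well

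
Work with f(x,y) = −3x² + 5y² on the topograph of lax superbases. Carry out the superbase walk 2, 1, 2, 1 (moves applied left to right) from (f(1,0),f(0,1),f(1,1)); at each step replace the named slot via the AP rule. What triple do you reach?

start (-3,5,2) = (f(1,0),f(0,1),f(1,1))
replace slot 2: 2·((-3)+2) − 5 = -7 → (-3,-7,2)
replace slot 1: 2·((-7)+2) − (-3) = -7 → (-7,-7,2)
replace slot 2: 2·((-7)+2) − (-7) = -3 → (-7,-3,2)
replace slot 1: 2·((-3)+2) − (-7) = 5 → (5,-3,2)

5,-3,2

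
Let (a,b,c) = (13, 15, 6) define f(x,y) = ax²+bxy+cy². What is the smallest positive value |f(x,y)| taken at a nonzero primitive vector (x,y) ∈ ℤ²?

translate: b→-11 (≡15 mod 26), so (13,15,6)→(13,-11,4)
flip: (13,-11,4)→(4,11,13)
translate: b→3 (≡11 mod 8), so (4,11,13)→(4,3,6)
reduced (well bottom): (4,3,6) with a≤c, −a<b≤a
well minimum = a = 4

4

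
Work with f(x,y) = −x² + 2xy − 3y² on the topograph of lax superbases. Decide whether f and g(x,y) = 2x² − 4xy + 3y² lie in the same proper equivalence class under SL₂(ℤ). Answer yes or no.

D₁ = -8, D₂ = -8
f is negative-definite; reduce −f:
−f: translate: b→0 (≡-2 mod 2), so (1,-2,3)→(1,0,2)
−f: reduced (well bottom): (1,0,2) with a≤c, −a<b≤a
flip sign back: reduced form of f is (-1,0,-2)
g: translate: b→0 (≡-4 mod 4), so (2,-4,3)→(2,0,1)
g: flip: (2,0,1)→(1,0,2)
g: reduced (well bottom): (1,0,2) with a≤c, −a<b≤a
reduced forms (-1, 0, -2) vs (1, 0, 2) ⇒ inequivalent

no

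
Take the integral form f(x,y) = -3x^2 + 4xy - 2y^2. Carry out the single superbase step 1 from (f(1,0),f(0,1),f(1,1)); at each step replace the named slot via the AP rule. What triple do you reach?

start (-3,-2,-1) = (f(1,0),f(0,1),f(1,1))
replace slot 1: 2·((-2)+(-1)) − (-3) = -3 → (-3,-2,-1)

-3,-2,-1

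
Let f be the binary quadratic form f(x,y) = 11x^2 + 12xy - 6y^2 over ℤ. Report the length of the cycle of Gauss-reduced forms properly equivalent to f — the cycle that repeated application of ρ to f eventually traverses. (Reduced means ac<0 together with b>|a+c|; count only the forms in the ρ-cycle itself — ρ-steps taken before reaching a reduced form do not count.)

D = 408, ⌊√D⌋ = 20
river: ρ → (-6,12,11)
river: ρ → (11,10,-7)
river: ρ → (-7,18,3)
river: ρ → (3,18,-7)
river: ρ → (-7,10,11)
river: ρ → (11,12,-6)
ρ-cycle length = 6 (tail of 0 descent steps not counted)

6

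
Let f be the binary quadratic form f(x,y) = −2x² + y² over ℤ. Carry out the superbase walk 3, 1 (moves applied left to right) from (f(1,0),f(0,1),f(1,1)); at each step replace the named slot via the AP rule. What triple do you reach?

start (-2,1,-1) = (f(1,0),f(0,1),f(1,1))
replace slot 3: 2·((-2)+1) − (-1) = -1 → (-2,1,-1)
replace slot 1: 2·(1+(-1)) − (-2) = 2 → (2,1,-1)

2,1,-1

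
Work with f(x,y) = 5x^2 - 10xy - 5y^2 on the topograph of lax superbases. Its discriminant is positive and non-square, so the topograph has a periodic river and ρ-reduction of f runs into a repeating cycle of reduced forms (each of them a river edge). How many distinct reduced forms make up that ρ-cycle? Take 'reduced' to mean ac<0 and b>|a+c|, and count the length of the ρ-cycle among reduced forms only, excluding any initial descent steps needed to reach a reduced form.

D = 200, ⌊√D⌋ = 14
descent: ρ → (-5,10,5)  [lands on river]
river: ρ → (5,10,-5)
ρ-cycle length = 2 (tail of 1 descent step not counted)

2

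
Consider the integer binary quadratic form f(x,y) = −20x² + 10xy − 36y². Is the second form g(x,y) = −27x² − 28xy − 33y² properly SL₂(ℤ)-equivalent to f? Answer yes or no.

D₁ = -2780, D₂ = -2780
f is negative-definite; reduce −f:
−f: reduced (well bottom): (20,-10,36) with a≤c, −a<b≤a
flip sign back: reduced form of f is (-20,10,-36)
g is negative-definite; reduce −g:
−g: translate: b→-26 (≡28 mod 54), so (27,28,33)→(27,-26,32)
−g: reduced (well bottom): (27,-26,32) with a≤c, −a<b≤a
flip sign back: reduced form of g is (-27,26,-32)
reduced forms (-20, 10, -36) vs (-27, 26, -32) ⇒ inequivalent

no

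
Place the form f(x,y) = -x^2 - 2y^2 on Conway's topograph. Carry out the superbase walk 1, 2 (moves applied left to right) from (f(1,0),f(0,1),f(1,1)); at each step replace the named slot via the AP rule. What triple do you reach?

start (-1,-2,-3) = (f(1,0),f(0,1),f(1,1))
replace slot 1: 2·((-2)+(-3)) − (-1) = -9 → (-9,-2,-3)
replace slot 2: 2·((-9)+(-3)) − (-2) = -22 → (-9,-22,-3)

-9,-22,-3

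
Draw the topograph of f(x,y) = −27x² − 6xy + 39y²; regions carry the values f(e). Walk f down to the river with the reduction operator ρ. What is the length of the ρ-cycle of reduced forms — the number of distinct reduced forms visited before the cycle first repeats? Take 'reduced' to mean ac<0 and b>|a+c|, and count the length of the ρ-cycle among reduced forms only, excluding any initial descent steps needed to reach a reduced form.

D = 4248, ⌊√D⌋ = 65
descent: ρ → (39,6,-27)
descent: ρ → (-27,48,18)  [lands on river]
river: ρ → (18,60,-9)
river: ρ → (-9,48,54)
river: ρ → (54,60,-3)
river: ρ → (-3,60,54)
river: ρ → (54,48,-9)
river: ρ → (-9,60,18)
river: ρ → (18,48,-27)
river: ρ → (-27,60,6)
river: ρ → (6,60,-27)
ρ-cycle length = 10 (tail of 2 descent steps not counted)

10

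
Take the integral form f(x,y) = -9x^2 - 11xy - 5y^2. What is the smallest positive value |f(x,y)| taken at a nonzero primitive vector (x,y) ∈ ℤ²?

translate: b→-7 (≡11 mod 18), so (9,11,5)→(9,-7,3)
flip: (9,-7,3)→(3,7,9)
translate: b→1 (≡7 mod 6), so (3,7,9)→(3,1,5)
reduced (well bottom): (3,1,5) with a≤c, −a<b≤a
well minimum |f| = |-3| = 3 (negative-definite)

3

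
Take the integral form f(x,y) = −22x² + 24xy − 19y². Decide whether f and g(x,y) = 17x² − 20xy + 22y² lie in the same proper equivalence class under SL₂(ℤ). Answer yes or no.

D₁ = -1096, D₂ = -1096
f is negative-definite; reduce −f:
−f: translate: b→20 (≡-24 mod 44), so (22,-24,19)→(22,20,17)
−f: flip: (22,20,17)→(17,-20,22)
−f: translate: b→14 (≡-20 mod 34), so (17,-20,22)→(17,14,19)
−f: reduced (well bottom): (17,14,19) with a≤c, −a<b≤a
flip sign back: reduced form of f is (-17,-14,-19)
g: translate: b→14 (≡-20 mod 34), so (17,-20,22)→(17,14,19)
g: reduced (well bottom): (17,14,19) with a≤c, −a<b≤a
reduced forms (-17, -14, -19) vs (17, 14, 19) ⇒ inequivalent

no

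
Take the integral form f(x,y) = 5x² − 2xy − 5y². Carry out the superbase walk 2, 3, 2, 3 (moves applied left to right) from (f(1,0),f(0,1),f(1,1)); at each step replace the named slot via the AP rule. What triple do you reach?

start (5,-5,-2) = (f(1,0),f(0,1),f(1,1))
replace slot 2: 2·(5+(-2)) − (-5) = 11 → (5,11,-2)
replace slot 3: 2·(5+11) − (-2) = 34 → (5,11,34)
replace slot 2: 2·(5+34) − 11 = 67 → (5,67,34)
replace slot 3: 2·(5+67) − 34 = 110 → (5,67,110)

5,67,110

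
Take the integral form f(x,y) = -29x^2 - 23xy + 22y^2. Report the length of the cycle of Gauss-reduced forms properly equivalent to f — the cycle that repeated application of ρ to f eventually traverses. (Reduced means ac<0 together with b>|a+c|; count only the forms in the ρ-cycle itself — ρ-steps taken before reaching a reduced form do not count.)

D = 3081, ⌊√D⌋ = 55
descent: ρ → (22,23,-29)  [lands on river]
river: ρ → (-29,35,16)
river: ρ → (16,29,-35)
river: ρ → (-35,41,10)
river: ρ → (10,39,-39)
river: ρ → (-39,39,10)
river: ρ → (10,41,-35)
river: ρ → (-35,29,16)
river: ρ → (16,35,-29)
river: ρ → (-29,23,22)
river: ρ → (22,21,-30)
river: ρ → (-30,39,13)
river: ρ → (13,39,-30)
river: ρ → (-30,21,22)
ρ-cycle length = 14 (tail of 1 descent step not counted)

14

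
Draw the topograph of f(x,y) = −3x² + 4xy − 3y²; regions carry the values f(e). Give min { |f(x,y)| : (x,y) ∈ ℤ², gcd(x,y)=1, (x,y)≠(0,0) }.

translate: b→2 (≡-4 mod 6), so (3,-4,3)→(3,2,2)
flip: (3,2,2)→(2,-2,3)
translate: b→2 (≡-2 mod 4), so (2,-2,3)→(2,2,3)
reduced (well bottom): (2,2,3) with a≤c, −a<b≤a
well minimum |f| = |-2| = 2 (negative-definite)

2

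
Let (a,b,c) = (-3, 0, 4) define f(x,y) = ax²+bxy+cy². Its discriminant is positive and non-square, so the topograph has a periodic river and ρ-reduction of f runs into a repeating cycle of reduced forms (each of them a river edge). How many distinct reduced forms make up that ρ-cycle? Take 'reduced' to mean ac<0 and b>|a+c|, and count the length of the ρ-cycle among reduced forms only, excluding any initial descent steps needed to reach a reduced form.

D = 48, ⌊√D⌋ = 6
descent: ρ → (4,0,-3)
descent: ρ → (-3,6,1)  [lands on river]
river: ρ → (1,6,-3)
ρ-cycle length = 2 (tail of 2 descent steps not counted)

2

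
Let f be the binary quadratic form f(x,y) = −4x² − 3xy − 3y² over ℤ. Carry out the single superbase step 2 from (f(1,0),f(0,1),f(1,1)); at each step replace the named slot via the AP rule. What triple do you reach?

start (-4,-3,-10) = (f(1,0),f(0,1),f(1,1))
replace slot 2: 2·((-4)+(-10)) − (-3) = -25 → (-4,-25,-10)

-4,-25,-10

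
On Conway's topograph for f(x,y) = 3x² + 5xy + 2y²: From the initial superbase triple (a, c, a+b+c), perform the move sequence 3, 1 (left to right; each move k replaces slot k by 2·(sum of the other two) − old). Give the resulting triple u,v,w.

start (3,2,10) = (f(1,0),f(0,1),f(1,1))
replace slot 3: 2·(3+2) − 10 = 0 → (3,2,0)
replace slot 1: 2·(2+0) − 3 = 1 → (1,2,0)

1,2,0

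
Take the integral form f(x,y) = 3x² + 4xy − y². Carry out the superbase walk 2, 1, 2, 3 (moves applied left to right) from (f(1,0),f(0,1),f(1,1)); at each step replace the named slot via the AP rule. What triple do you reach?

start (3,-1,6) = (f(1,0),f(0,1),f(1,1))
replace slot 2: 2·(3+6) − (-1) = 19 → (3,19,6)
replace slot 1: 2·(19+6) − 3 = 47 → (47,19,6)
replace slot 2: 2·(47+6) − 19 = 87 → (47,87,6)
replace slot 3: 2·(47+87) − 6 = 262 → (47,87,262)

47,87,262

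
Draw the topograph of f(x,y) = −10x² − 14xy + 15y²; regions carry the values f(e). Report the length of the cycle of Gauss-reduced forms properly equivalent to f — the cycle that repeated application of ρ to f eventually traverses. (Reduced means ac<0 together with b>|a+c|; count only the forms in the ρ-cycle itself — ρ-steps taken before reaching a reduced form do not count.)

D = 796, ⌊√D⌋ = 28
descent: ρ → (15,14,-10)  [lands on river]
river: ρ → (-10,26,3)
river: ρ → (3,28,-1)
river: ρ → (-1,28,3)
river: ρ → (3,26,-10)
river: ρ → (-10,14,15)
river: ρ → (15,16,-9)
river: ρ → (-9,20,11)
river: ρ → (11,24,-5)
river: ρ → (-5,26,6)
river: ρ → (6,22,-13)
river: ρ → (-13,4,15)
river: ρ → (15,26,-2)
river: ρ → (-2,26,15)
river: ρ → (15,4,-13)
river: ρ → (-13,22,6)
river: ρ → (6,26,-5)
river: ρ → (-5,24,11)
river: ρ → (11,20,-9)
river: ρ → (-9,16,15)
ρ-cycle length = 20 (tail of 1 descent step not counted)

20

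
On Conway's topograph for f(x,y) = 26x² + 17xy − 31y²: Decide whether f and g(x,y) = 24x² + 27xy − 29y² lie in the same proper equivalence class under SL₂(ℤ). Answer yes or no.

D₁ = 3513, D₂ = 3513
river cycle of f (length 42): (-31, 45, 12), (12, 51, -19), (-19, 25, 38), (38, 51, -6), (-6, 57, 11), (11, 53, -16), (-16, 43, 26), (26, 9, -33), (-33, 57, 2), (2, 59, -4), … (32 more)
river cycle of g (length 42): (-29, 31, 22), (22, 57, -3), (-3, 57, 22), (22, 31, -29), (-29, 27, 24), (24, 21, -32), (-32, 43, 13), (13, 35, -44), (-44, 53, 4), (4, 59, -2), … (32 more)
cycles differ ⇒ inequivalent

no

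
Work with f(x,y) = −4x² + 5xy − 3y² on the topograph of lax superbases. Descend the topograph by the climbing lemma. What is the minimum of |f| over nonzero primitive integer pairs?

translate: b→3 (≡-5 mod 8), so (4,-5,3)→(4,3,2)
flip: (4,3,2)→(2,-3,4)
translate: b→1 (≡-3 mod 4), so (2,-3,4)→(2,1,3)
reduced (well bottom): (2,1,3) with a≤c, −a<b≤a
well minimum |f| = |-2| = 2 (negative-definite)

2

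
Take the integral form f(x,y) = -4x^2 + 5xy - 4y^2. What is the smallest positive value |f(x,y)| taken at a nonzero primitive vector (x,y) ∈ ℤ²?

translate: b→3 (≡-5 mod 8), so (4,-5,4)→(4,3,3)
flip: (4,3,3)→(3,-3,4)
translate: b→3 (≡-3 mod 6), so (3,-3,4)→(3,3,4)
reduced (well bottom): (3,3,4) with a≤c, −a<b≤a
well minimum |f| = |-3| = 3 (negative-definite)

3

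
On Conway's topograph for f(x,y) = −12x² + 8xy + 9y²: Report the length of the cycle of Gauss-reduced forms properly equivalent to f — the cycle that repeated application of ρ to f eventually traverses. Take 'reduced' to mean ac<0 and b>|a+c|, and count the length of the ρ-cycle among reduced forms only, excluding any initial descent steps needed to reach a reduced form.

D = 496, ⌊√D⌋ = 22
river: ρ → (9,10,-11)
river: ρ → (-11,12,8)
river: ρ → (8,20,-3)
river: ρ → (-3,22,1)
river: ρ → (1,22,-3)
river: ρ → (-3,20,8)
river: ρ → (8,12,-11)
river: ρ → (-11,10,9)
river: ρ → (9,8,-12)
river: ρ → (-12,16,5)
river: ρ → (5,14,-15)
river: ρ → (-15,16,4)
river: ρ → (4,16,-15)
river: ρ → (-15,14,5)
river: ρ → (5,16,-12)
river: ρ → (-12,8,9)
ρ-cycle length = 16 (tail of 0 descent steps not counted)

16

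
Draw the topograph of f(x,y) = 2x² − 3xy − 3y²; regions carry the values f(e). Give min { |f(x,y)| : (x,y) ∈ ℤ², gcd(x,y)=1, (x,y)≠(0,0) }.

descent: ρ → (-3,3,2)  [lands on river]
river: ρ → (2,5,-1)
river: ρ → (-1,5,2)
river: ρ → (2,3,-3)
closes: descent 1, river 4
min |a| on river = 1

1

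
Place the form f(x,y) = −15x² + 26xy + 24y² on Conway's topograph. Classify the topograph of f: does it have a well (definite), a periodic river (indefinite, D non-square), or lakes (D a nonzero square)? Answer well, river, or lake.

D = b²−4ac = 26² − 4·(-15)·24 = 2116
D = 46² is a perfect square ⇒ form factors over ℤ ⇒ lakes

lake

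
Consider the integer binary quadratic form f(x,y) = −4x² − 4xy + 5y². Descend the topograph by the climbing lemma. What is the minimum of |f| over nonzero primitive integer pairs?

descent: ρ → (5,4,-4)  [lands on river]
river: ρ → (-4,4,5)
river: ρ → (5,6,-3)
river: ρ → (-3,6,5)
closes: descent 1, river 4
min |a| on river = 3

3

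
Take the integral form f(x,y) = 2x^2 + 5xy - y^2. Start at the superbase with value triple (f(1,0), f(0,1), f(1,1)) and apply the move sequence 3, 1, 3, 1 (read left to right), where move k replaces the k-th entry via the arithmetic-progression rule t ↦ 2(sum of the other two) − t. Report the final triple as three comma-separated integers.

start (2,-1,6) = (f(1,0),f(0,1),f(1,1))
replace slot 3: 2·(2+(-1)) − 6 = -4 → (2,-1,-4)
replace slot 1: 2·((-1)+(-4)) − 2 = -12 → (-12,-1,-4)
replace slot 3: 2·((-12)+(-1)) − (-4) = -22 → (-12,-1,-22)
replace slot 1: 2·((-1)+(-22)) − (-12) = -34 → (-34,-1,-22)

-34,-1,-22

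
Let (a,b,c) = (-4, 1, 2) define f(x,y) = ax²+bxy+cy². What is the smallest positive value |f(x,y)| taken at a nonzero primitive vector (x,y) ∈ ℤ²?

descent: ρ → (2,3,-3)  [lands on river]
river: ρ → (-3,3,2)
river: ρ → (2,5,-1)
river: ρ → (-1,5,2)
closes: descent 1, river 4
min |a| on river = 1

1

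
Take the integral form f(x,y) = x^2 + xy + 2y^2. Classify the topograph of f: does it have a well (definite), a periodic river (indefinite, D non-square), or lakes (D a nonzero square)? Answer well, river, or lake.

D = b²−4ac = 1² − 4·1·2 = -7
D < 0 ⇒ definite ⇒ every region one sign ⇒ single well

well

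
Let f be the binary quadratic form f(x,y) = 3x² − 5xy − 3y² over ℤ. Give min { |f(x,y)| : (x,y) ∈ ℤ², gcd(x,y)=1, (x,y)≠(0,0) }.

descent: ρ → (-3,5,3)  [lands on river]
river: ρ → (3,7,-1)
river: ρ → (-1,7,3)
river: ρ → (3,5,-3)
river: ρ → (-3,7,1)
river: ρ → (1,7,-3)
closes: descent 1, river 6
min |a| on river = 1

1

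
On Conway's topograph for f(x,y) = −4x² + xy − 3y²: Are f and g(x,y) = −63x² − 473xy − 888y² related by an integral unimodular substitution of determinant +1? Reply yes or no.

D₁ = -47, D₂ = -47
f is negative-definite; reduce −f:
−f: flip: (4,-1,3)→(3,1,4)
−f: reduced (well bottom): (3,1,4) with a≤c, −a<b≤a
flip sign back: reduced form of f is (-3,-1,-4)
g is negative-definite; reduce −g:
−g: translate: b→-31 (≡473 mod 126), so (63,473,888)→(63,-31,4)
−g: flip: (63,-31,4)→(4,31,63)
−g: translate: b→-1 (≡31 mod 8), so (4,31,63)→(4,-1,3)
−g: flip: (4,-1,3)→(3,1,4)
−g: reduced (well bottom): (3,1,4) with a≤c, −a<b≤a
flip sign back: reduced form of g is (-3,-1,-4)
reduced forms (-3, -1, -4) vs (-3, -1, -4) ⇒ equivalent

yes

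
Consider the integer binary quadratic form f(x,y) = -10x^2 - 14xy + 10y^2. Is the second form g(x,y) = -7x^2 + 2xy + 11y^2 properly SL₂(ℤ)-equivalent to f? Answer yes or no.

D₁ = 596, D₂ = 312
discriminants differ ⇒ not SL₂(ℤ)-equivalent

no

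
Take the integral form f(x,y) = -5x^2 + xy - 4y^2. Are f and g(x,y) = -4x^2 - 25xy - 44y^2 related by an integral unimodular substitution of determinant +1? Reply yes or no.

D₁ = -79, D₂ = -79
f is negative-definite; reduce −f:
−f: flip: (5,-1,4)→(4,1,5)
−f: reduced (well bottom): (4,1,5) with a≤c, −a<b≤a
flip sign back: reduced form of f is (-4,-1,-5)
g is negative-definite; reduce −g:
−g: translate: b→1 (≡25 mod 8), so (4,25,44)→(4,1,5)
−g: reduced (well bottom): (4,1,5) with a≤c, −a<b≤a
flip sign back: reduced form of g is (-4,-1,-5)
reduced forms (-4, -1, -5) vs (-4, -1, -5) ⇒ equivalent

yes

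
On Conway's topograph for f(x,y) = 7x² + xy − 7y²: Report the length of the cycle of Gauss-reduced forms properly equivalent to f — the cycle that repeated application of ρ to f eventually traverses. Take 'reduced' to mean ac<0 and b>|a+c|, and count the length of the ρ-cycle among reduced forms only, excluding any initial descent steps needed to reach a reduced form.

D = 197, ⌊√D⌋ = 14
river: ρ → (-7,13,1)
river: ρ → (1,13,-7)
river: ρ → (-7,1,7)
river: ρ → (7,13,-1)
river: ρ → (-1,13,7)
river: ρ → (7,1,-7)
ρ-cycle length = 6 (tail of 0 descent steps not counted)

6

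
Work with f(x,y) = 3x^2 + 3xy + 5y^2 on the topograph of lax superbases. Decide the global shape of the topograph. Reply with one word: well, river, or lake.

D = b²−4ac = 3² − 4·3·5 = -51
D < 0 ⇒ definite ⇒ every region one sign ⇒ single well

well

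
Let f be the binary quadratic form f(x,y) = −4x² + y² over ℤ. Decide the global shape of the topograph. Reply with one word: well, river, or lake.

D = b²−4ac = 0² − 4·(-4)·1 = 16
D = 4² is a perfect square ⇒ form factors over ℤ ⇒ lakes

lake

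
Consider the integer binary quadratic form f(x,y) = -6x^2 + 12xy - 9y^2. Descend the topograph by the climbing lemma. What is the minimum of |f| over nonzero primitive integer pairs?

translate: b→0 (≡-12 mod 12), so (6,-12,9)→(6,0,3)
flip: (6,0,3)→(3,0,6)
reduced (well bottom): (3,0,6) with a≤c, −a<b≤a
well minimum |f| = |-3| = 3 (negative-definite)

3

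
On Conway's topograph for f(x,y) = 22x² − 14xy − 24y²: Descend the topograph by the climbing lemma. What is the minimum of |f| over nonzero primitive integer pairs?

descent: ρ → (-24,14,22)  [lands on river]
river: ρ → (22,30,-16)
river: ρ → (-16,34,18)
river: ρ → (18,38,-12)
river: ρ → (-12,34,24)
river: ρ → (24,14,-22)
river: ρ → (-22,30,16)
river: ρ → (16,34,-18)
river: ρ → (-18,38,12)
river: ρ → (12,34,-24)
closes: descent 1, river 10
min |a| on river = 12

12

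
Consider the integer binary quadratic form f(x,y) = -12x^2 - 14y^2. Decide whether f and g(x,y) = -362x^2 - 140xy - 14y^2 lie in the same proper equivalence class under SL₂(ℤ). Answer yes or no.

D₁ = -672, D₂ = -672
f is negative-definite; reduce −f:
−f: reduced (well bottom): (12,0,14) with a≤c, −a<b≤a
flip sign back: reduced form of f is (-12,0,-14)
g is negative-definite; reduce −g:
−g: flip: (362,140,14)→(14,-140,362)
−g: translate: b→0 (≡-140 mod 28), so (14,-140,362)→(14,0,12)
−g: flip: (14,0,12)→(12,0,14)
−g: reduced (well bottom): (12,0,14) with a≤c, −a<b≤a
flip sign back: reduced form of g is (-12,0,-14)
reduced forms (-12, 0, -14) vs (-12, 0, -14) ⇒ equivalent

yes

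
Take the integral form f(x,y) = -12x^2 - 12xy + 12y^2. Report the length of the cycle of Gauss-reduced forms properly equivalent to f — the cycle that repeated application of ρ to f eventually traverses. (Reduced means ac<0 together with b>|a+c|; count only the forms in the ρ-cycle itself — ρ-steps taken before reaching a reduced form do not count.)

D = 720, ⌊√D⌋ = 26
descent: ρ → (12,12,-12)  [lands on river]
river: ρ → (-12,12,12)
ρ-cycle length = 2 (tail of 1 descent step not counted)

2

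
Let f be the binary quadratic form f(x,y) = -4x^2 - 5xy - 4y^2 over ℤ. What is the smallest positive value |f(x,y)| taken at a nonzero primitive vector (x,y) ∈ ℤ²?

translate: b→-3 (≡5 mod 8), so (4,5,4)→(4,-3,3)
flip: (4,-3,3)→(3,3,4)
reduced (well bottom): (3,3,4) with a≤c, −a<b≤a
well minimum |f| = |-3| = 3 (negative-definite)

3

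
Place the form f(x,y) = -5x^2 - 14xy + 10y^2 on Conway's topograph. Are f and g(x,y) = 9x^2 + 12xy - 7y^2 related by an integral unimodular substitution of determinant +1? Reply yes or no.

D₁ = 396, D₂ = 396
river cycle of f (length 4): (10, 14, -5), (-5, 16, 7), (7, 12, -9), (-9, 6, 10)
river cycle of g (length 4): (-7, 16, 5), (5, 14, -10), (-10, 6, 9), (9, 12, -7)
cycles differ ⇒ inequivalent

no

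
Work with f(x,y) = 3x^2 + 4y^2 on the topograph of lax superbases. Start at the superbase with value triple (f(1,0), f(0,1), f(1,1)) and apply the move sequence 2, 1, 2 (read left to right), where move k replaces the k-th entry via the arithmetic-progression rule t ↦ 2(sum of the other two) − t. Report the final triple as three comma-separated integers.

start (3,4,7) = (f(1,0),f(0,1),f(1,1))
replace slot 2: 2·(3+7) − 4 = 16 → (3,16,7)
replace slot 1: 2·(16+7) − 3 = 43 → (43,16,7)
replace slot 2: 2·(43+7) − 16 = 84 → (43,84,7)

43,84,7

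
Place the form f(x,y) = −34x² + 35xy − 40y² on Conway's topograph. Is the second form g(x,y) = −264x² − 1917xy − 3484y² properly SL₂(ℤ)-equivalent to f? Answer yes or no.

D₁ = -4215, D₂ = -4215
f is negative-definite; reduce −f:
−f: translate: b→33 (≡-35 mod 68), so (34,-35,40)→(34,33,39)
−f: reduced (well bottom): (34,33,39) with a≤c, −a<b≤a
flip sign back: reduced form of f is (-34,-33,-39)
g is negative-definite; reduce −g:
−g: translate: b→-195 (≡1917 mod 528), so (264,1917,3484)→(264,-195,40)
−g: flip: (264,-195,40)→(40,195,264)
−g: translate: b→35 (≡195 mod 80), so (40,195,264)→(40,35,34)
−g: flip: (40,35,34)→(34,-35,40)
−g: translate: b→33 (≡-35 mod 68), so (34,-35,40)→(34,33,39)
−g: reduced (well bottom): (34,33,39) with a≤c, −a<b≤a
flip sign back: reduced form of g is (-34,-33,-39)
reduced forms (-34, -33, -39) vs (-34, -33, -39) ⇒ equivalent

yes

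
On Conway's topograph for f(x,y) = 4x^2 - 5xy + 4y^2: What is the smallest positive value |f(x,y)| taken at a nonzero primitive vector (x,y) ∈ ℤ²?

translate: b→3 (≡-5 mod 8), so (4,-5,4)→(4,3,3)
flip: (4,3,3)→(3,-3,4)
translate: b→3 (≡-3 mod 6), so (3,-3,4)→(3,3,4)
reduced (well bottom): (3,3,4) with a≤c, −a<b≤a
well minimum = a = 3

3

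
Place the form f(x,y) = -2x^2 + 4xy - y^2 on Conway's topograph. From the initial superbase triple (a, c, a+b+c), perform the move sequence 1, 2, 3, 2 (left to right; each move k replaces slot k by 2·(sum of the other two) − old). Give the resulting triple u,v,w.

start (-2,-1,1) = (f(1,0),f(0,1),f(1,1))
replace slot 1: 2·((-1)+1) − (-2) = 2 → (2,-1,1)
replace slot 2: 2·(2+1) − (-1) = 7 → (2,7,1)
replace slot 3: 2·(2+7) − 1 = 17 → (2,7,17)
replace slot 2: 2·(2+17) − 7 = 31 → (2,31,17)

2,31,17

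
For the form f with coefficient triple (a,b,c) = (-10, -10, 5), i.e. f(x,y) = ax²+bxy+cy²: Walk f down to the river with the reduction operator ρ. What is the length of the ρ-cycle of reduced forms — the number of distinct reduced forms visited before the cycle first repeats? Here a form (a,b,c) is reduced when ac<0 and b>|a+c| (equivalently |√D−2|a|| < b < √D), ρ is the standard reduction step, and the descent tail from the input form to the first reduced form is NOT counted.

D = 300, ⌊√D⌋ = 17
descent: ρ → (5,10,-10)  [lands on river]
river: ρ → (-10,10,5)
ρ-cycle length = 2 (tail of 1 descent step not counted)

2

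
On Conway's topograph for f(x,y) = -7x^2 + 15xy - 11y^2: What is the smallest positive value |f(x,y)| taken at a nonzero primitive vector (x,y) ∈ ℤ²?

translate: b→-1 (≡-15 mod 14), so (7,-15,11)→(7,-1,3)
flip: (7,-1,3)→(3,1,7)
reduced (well bottom): (3,1,7) with a≤c, −a<b≤a
well minimum |f| = |-3| = 3 (negative-definite)

3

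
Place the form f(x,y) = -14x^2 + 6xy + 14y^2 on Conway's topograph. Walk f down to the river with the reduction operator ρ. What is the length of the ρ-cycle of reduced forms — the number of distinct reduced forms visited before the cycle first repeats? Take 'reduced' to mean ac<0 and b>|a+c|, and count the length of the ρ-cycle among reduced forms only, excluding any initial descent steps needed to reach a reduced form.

D = 820, ⌊√D⌋ = 28
river: ρ → (14,22,-6)
river: ρ → (-6,26,6)
river: ρ → (6,22,-14)
river: ρ → (-14,6,14)
ρ-cycle length = 4 (tail of 0 descent steps not counted)

4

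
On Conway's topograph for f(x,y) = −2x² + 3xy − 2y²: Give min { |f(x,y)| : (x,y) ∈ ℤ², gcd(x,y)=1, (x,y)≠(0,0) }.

translate: b→1 (≡-3 mod 4), so (2,-3,2)→(2,1,1)
flip: (2,1,1)→(1,-1,2)
translate: b→1 (≡-1 mod 2), so (1,-1,2)→(1,1,2)
reduced (well bottom): (1,1,2) with a≤c, −a<b≤a
well minimum |f| = |-1| = 1 (negative-definite)

1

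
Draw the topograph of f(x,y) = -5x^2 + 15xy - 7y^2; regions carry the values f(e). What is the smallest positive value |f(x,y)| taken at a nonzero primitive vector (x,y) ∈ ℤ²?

descent: ρ → (-7,-1,3)
descent: ρ → (3,7,-3)  [lands on river]
river: ρ → (-3,5,5)
river: ρ → (5,5,-3)
river: ρ → (-3,7,3)
river: ρ → (3,5,-5)
river: ρ → (-5,5,3)
closes: descent 2, river 6
min |a| on river = 3

3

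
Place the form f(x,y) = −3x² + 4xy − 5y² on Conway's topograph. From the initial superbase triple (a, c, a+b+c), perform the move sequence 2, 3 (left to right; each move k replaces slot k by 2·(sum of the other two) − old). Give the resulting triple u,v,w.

start (-3,-5,-4) = (f(1,0),f(0,1),f(1,1))
replace slot 2: 2·((-3)+(-4)) − (-5) = -9 → (-3,-9,-4)
replace slot 3: 2·((-3)+(-9)) − (-4) = -20 → (-3,-9,-20)

-3,-9,-20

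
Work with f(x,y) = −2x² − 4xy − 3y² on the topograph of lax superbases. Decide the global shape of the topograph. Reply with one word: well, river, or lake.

D = b²−4ac = (-4)² − 4·(-2)·(-3) = -8
D < 0 ⇒ definite ⇒ every region one sign ⇒ single well

well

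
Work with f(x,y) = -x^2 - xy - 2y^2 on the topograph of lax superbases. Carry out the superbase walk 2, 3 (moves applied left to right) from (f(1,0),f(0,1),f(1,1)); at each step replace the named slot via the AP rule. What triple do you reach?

start (-1,-2,-4) = (f(1,0),f(0,1),f(1,1))
replace slot 2: 2·((-1)+(-4)) − (-2) = -8 → (-1,-8,-4)
replace slot 3: 2·((-1)+(-8)) − (-4) = -14 → (-1,-8,-14)

-1,-8,-14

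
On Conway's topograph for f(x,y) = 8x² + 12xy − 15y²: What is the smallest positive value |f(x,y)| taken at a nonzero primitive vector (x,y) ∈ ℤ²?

river: ρ → (-15,18,5)
river: ρ → (5,22,-7)
river: ρ → (-7,20,8)
river: ρ → (8,12,-15)
closes: descent 0, river 4
min |a| on river = 5

5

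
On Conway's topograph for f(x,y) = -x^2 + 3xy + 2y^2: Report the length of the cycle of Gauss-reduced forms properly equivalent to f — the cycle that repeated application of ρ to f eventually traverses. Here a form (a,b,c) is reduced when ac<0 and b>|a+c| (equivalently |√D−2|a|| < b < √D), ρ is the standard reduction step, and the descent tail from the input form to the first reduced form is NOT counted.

D = 17, ⌊√D⌋ = 4
river: ρ → (2,1,-2)
river: ρ → (-2,3,1)
river: ρ → (1,3,-2)
river: ρ → (-2,1,2)
river: ρ → (2,3,-1)
river: ρ → (-1,3,2)
ρ-cycle length = 6 (tail of 0 descent steps not counted)

6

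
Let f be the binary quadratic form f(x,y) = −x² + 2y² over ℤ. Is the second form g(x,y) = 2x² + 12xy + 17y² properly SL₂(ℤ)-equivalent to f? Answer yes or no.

D₁ = 8, D₂ = 8
river cycle of f (length 2): (-1, 2, 1), (1, 2, -1)
river cycle of g (length 2): (-1, 2, 1), (1, 2, -1)
cycles coincide ⇒ equivalent

yes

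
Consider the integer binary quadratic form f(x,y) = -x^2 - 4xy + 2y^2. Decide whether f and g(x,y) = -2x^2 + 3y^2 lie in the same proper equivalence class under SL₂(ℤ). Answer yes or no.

D₁ = 24, D₂ = 24
river cycle of f (length 2): (2, 4, -1), (-1, 4, 2)
river cycle of g (length 2): (-2, 4, 1), (1, 4, -2)
cycles differ ⇒ inequivalent

no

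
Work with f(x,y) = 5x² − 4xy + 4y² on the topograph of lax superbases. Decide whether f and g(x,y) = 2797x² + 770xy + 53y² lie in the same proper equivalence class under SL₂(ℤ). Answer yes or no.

D₁ = -64, D₂ = -64
f: flip: (5,-4,4)→(4,4,5)
f: reduced (well bottom): (4,4,5) with a≤c, −a<b≤a
g: flip: (2797,770,53)→(53,-770,2797)
g: translate: b→-28 (≡-770 mod 106), so (53,-770,2797)→(53,-28,4)
g: flip: (53,-28,4)→(4,28,53)
g: translate: b→4 (≡28 mod 8), so (4,28,53)→(4,4,5)
g: reduced (well bottom): (4,4,5) with a≤c, −a<b≤a
reduced forms (4, 4, 5) vs (4, 4, 5) ⇒ equivalent

yes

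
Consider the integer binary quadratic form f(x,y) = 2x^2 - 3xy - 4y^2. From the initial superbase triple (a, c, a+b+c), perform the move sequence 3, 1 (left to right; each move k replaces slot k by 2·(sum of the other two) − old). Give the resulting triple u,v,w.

start (2,-4,-5) = (f(1,0),f(0,1),f(1,1))
replace slot 3: 2·(2+(-4)) − (-5) = 1 → (2,-4,1)
replace slot 1: 2·((-4)+1) − 2 = -8 → (-8,-4,1)

-8,-4,1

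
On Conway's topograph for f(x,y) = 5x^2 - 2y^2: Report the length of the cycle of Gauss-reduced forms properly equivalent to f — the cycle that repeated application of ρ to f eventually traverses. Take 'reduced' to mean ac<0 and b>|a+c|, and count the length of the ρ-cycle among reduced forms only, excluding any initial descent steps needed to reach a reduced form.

D = 40, ⌊√D⌋ = 6
descent: ρ → (-2,4,3)  [lands on river]
river: ρ → (3,2,-3)
river: ρ → (-3,4,2)
river: ρ → (2,4,-3)
river: ρ → (-3,2,3)
river: ρ → (3,4,-2)
ρ-cycle length = 6 (tail of 1 descent step not counted)

6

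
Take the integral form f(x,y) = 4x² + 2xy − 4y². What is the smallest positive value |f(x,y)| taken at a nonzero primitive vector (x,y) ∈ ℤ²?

river: ρ → (-4,6,2)
river: ρ → (2,6,-4)
river: ρ → (-4,2,4)
river: ρ → (4,6,-2)
river: ρ → (-2,6,4)
river: ρ → (4,2,-4)
closes: descent 0, river 6
min |a| on river = 2

2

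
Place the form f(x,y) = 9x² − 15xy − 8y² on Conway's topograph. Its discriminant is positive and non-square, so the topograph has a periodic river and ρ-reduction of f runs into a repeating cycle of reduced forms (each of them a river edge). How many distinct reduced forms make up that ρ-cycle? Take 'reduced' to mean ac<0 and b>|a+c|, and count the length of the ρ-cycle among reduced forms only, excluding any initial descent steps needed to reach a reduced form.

D = 513, ⌊√D⌋ = 22
descent: ρ → (-8,15,9)  [lands on river]
river: ρ → (9,21,-2)
river: ρ → (-2,19,19)
river: ρ → (19,19,-2)
river: ρ → (-2,21,9)
river: ρ → (9,15,-8)
river: ρ → (-8,17,7)
river: ρ → (7,11,-14)
river: ρ → (-14,17,4)
river: ρ → (4,15,-18)
river: ρ → (-18,21,1)
river: ρ → (1,21,-18)
river: ρ → (-18,15,4)
river: ρ → (4,17,-14)
river: ρ → (-14,11,7)
river: ρ → (7,17,-8)
ρ-cycle length = 16 (tail of 1 descent step not counted)

16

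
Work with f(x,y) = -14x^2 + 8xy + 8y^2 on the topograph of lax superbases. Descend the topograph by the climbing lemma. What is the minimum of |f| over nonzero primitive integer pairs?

river: ρ → (8,8,-14)
river: ρ → (-14,20,2)
river: ρ → (2,20,-14)
river: ρ → (-14,8,8)
closes: descent 0, river 4
min |a| on river = 2

2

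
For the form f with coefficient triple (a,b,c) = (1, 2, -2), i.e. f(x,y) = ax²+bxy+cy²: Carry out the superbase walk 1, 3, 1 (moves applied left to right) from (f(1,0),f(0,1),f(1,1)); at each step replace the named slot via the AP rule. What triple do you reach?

start (1,-2,1) = (f(1,0),f(0,1),f(1,1))
replace slot 1: 2·((-2)+1) − 1 = -3 → (-3,-2,1)
replace slot 3: 2·((-3)+(-2)) − 1 = -11 → (-3,-2,-11)
replace slot 1: 2·((-2)+(-11)) − (-3) = -23 → (-23,-2,-11)

-23,-2,-11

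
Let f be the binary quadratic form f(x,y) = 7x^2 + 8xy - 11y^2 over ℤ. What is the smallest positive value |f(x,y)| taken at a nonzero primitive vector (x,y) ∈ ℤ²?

river: ρ → (-11,14,4)
river: ρ → (4,18,-3)
river: ρ → (-3,18,4)
river: ρ → (4,14,-11)
river: ρ → (-11,8,7)
river: ρ → (7,6,-12)
river: ρ → (-12,18,1)
river: ρ → (1,18,-12)
river: ρ → (-12,6,7)
river: ρ → (7,8,-11)
closes: descent 0, river 10
min |a| on river = 1

1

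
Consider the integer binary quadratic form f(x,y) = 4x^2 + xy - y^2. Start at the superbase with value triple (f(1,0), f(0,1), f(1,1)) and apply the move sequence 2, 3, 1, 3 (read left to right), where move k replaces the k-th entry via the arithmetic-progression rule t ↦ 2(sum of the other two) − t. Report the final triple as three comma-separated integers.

start (4,-1,4) = (f(1,0),f(0,1),f(1,1))
replace slot 2: 2·(4+4) − (-1) = 17 → (4,17,4)
replace slot 3: 2·(4+17) − 4 = 38 → (4,17,38)
replace slot 1: 2·(17+38) − 4 = 106 → (106,17,38)
replace slot 3: 2·(106+17) − 38 = 208 → (106,17,208)

106,17,208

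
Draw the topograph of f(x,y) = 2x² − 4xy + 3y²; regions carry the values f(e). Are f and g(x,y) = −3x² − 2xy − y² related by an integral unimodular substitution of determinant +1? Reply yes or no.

D₁ = -8, D₂ = -8
f: translate: b→0 (≡-4 mod 4), so (2,-4,3)→(2,0,1)
f: flip: (2,0,1)→(1,0,2)
f: reduced (well bottom): (1,0,2) with a≤c, −a<b≤a
g is negative-definite; reduce −g:
−g: flip: (3,2,1)→(1,-2,3)
−g: translate: b→0 (≡-2 mod 2), so (1,-2,3)→(1,0,2)
−g: reduced (well bottom): (1,0,2) with a≤c, −a<b≤a
flip sign back: reduced form of g is (-1,0,-2)
reduced forms (1, 0, 2) vs (-1, 0, -2) ⇒ inequivalent

no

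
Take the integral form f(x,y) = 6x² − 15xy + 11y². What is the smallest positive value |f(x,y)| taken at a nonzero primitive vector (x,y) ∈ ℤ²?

translate: b→-3 (≡-15 mod 12), so (6,-15,11)→(6,-3,2)
flip: (6,-3,2)→(2,3,6)
translate: b→-1 (≡3 mod 4), so (2,3,6)→(2,-1,5)
reduced (well bottom): (2,-1,5) with a≤c, −a<b≤a
well minimum = a = 2

2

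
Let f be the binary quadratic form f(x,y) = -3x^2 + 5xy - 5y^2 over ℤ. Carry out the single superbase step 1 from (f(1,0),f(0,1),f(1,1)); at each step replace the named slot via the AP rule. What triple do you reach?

start (-3,-5,-3) = (f(1,0),f(0,1),f(1,1))
replace slot 1: 2·((-5)+(-3)) − (-3) = -13 → (-13,-5,-3)

-13,-5,-3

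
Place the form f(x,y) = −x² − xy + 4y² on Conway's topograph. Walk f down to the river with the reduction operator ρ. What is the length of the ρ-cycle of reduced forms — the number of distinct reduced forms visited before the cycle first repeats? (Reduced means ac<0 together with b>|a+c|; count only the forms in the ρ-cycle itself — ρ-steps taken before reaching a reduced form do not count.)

D = 17, ⌊√D⌋ = 4
descent: ρ → (4,1,-1)
descent: ρ → (-1,3,2)  [lands on river]
river: ρ → (2,1,-2)
river: ρ → (-2,3,1)
river: ρ → (1,3,-2)
river: ρ → (-2,1,2)
river: ρ → (2,3,-1)
ρ-cycle length = 6 (tail of 2 descent steps not counted)

6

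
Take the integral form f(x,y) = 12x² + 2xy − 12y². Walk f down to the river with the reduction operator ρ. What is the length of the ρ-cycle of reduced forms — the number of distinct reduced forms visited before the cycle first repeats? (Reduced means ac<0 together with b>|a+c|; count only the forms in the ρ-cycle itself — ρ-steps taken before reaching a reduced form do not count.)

D = 580, ⌊√D⌋ = 24
river: ρ → (-12,22,2)
river: ρ → (2,22,-12)
river: ρ → (-12,2,12)
river: ρ → (12,22,-2)
river: ρ → (-2,22,12)
river: ρ → (12,2,-12)
ρ-cycle length = 6 (tail of 0 descent steps not counted)

6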